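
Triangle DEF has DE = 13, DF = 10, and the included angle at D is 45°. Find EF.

Law of cosines: EF^2 = 13^2 + 10^2 - 2(13)(10)cos(45°) = 269 - 130*sqrt(2), so EF = sqrt(269 - 130*sqrt(2)).

sqrt(269 - 130*sqrt(2))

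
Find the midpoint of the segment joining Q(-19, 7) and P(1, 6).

The midpoint is the point halfway along the segment.
Move half the horizontal distance: -19 + (1 - -19)/2 = -19 + 20/2 = -9
Move half the vertical distance: 7 + (6 - 7)/2 = 7 + -1/2 = 13/2
Midpoint = (-9, 13/2)

(-9, 13/2)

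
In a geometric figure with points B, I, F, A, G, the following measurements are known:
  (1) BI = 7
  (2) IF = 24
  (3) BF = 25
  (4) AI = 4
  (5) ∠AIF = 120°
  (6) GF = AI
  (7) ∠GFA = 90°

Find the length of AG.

From the given relations: GF = AI = 4.
Step 1: By the law of cosines on triangle FIA: FA² = 24² + 4² − 2·24·4·cos(120°) = 688, so FA = 4·√43.
Step 2: By the law of cosines on triangle AFG: AG² = (4·√43)² + 4² − 2·4·√43·4·cos(90°) = 704, so AG = 8·√11.

Therefore, the length of AG = 8·√11.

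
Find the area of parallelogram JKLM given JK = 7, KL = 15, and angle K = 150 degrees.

The area of a parallelogram equals the product of two adjacent sides times the sine of the included angle.
This is because the height equals 15 * sin(150°) = 15/2.
Area = 7 * 15/2 = 105/2

105/2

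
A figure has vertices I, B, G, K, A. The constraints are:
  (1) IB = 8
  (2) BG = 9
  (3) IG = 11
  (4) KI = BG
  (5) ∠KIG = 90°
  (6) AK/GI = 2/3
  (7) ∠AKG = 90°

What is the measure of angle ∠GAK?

From the given relations: KI = BG = 9; AK = 2/3·GI = 2/3·11 ≈ 7.33.
Step 1: By the law of cosines on triangle GIK: GK² = 11² + 9² − 2·11·9·cos(90°) = 202, so GK ≈ 14.21.
Step 2: By the law of cosines on triangle AKG: AG² = 7.33² + 14.21² − 2·7.33·14.21·cos(90°) = 255.78, so AG ≈ 15.99.
Step 3: By the inverse law of cosines on triangle GAK: cos(∠GAK) = (15.99² + 7.33² − 14.21²) / (2·15.99·7.33) = 107.56/234.56 = 0.4585, so ∠GAK = 62.71°.

Therefore, the measure of angle ∠GAK = 62.71°.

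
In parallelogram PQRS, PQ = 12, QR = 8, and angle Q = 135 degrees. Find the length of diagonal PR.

The diagonal of a parallelogram can be found by treating two adjacent sides and the diagonal as a triangle.
Applying the law of cosines with sides 12, 8 and included angle 135°:
d^2 = 144 + 64 - 192*cos(135°) = 96*sqrt(2) + 208
d = 4*sqrt(6*sqrt(2) + 13)

4*sqrt(6*sqrt(2) + 13)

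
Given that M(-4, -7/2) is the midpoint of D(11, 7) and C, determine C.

Using the midpoint formula: M = ((x1 + x2)/2, (y1 + y2)/2)
We know M = (-4, -7/2) and D = (11, 7)
For x: -4 = (11 + x2)/2, so x2 = 2*-4 - 11 = -19
For y: -7/2 = (7 + y2)/2, so y2 = 2*-7/2 - 7 = -14
C = (-19, -14)

(-19, -14)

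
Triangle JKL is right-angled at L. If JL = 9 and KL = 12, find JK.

In a right triangle, the square of the hypotenuse equals the sum of the squares of the two legs.
The legs are 9 and 12, so the hypotenuse = sqrt(81 + 144) = sqrt(225) = 15.

15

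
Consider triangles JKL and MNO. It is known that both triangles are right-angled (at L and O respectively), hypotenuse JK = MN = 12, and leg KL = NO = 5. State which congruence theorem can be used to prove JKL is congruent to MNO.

The given information provides:
both triangles are right-angled (at L and O respectively), hypotenuse JK = MN = 12, and leg KL = NO = 5
This matches the HL congruence theorem.
The hypotenuse and one leg of two right triangles are equal (Hypotenuse-Leg).

HL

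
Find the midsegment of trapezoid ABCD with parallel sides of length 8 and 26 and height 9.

The midsegment of a trapezoid = (base1 + base2) / 2
midsegment = (8 + 26) / 2
midsegment = 34 / 2
midsegment = 17

17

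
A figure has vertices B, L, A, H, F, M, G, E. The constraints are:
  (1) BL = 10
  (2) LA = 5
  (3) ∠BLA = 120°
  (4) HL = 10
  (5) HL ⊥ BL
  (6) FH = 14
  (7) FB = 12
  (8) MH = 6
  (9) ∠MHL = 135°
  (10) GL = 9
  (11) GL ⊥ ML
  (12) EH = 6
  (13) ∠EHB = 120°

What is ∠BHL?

Step 1: By the law of cosines on triangle HLB: HB² = 10² + 10² − 2·10·10·cos(90°) = 200, so HB = 10·√2.
Step 2: By the inverse law of cosines on triangle BHL: cos(∠BHL) = ((10·√2)² + 10² − 10²) / (2·10·√2·10) = 200/282.84 = 0.7071, so ∠BHL = 45°.

Therefore, the measure of angle ∠BHL = 45°.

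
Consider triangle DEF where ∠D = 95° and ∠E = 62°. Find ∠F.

By the triangle angle sum property, the three interior angles of any triangle add up to 180°.
We know angle D = 95° and angle E = 62°, so their sum is 157°.
Therefore angle F = 180° - 157° = 23°.

23 degrees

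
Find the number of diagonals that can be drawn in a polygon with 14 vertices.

The number of diagonals in an n-gon is n(n - 3)/2.
For n = 14: 14(14 - 3)/2 = 14 × 11 / 2 = 77.

77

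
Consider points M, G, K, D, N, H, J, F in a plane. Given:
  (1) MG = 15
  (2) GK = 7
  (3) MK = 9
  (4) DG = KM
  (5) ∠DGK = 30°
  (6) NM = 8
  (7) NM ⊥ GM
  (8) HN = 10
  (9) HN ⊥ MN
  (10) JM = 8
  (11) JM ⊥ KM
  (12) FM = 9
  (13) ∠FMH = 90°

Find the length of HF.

Step 1: By the law of cosines on triangle HNM: HM² = 10² + 8² − 2·10·8·cos(90°) = 164, so HM = 2·√41.
Step 2: By the law of cosines on triangle HMF: HF² = (2·√41)² + 9² − 2·2·√41·9·cos(90°) = 245, so HF = 7·√5.

Therefore, the length of HF = 7·√5.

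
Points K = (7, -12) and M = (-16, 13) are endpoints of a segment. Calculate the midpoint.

The midpoint is the average of the coordinates:
x: (7 + -16)/2 = -9/2
y: (-12 + 13)/2 = 1/2
Midpoint = (-9/2, 1/2)

(-9/2, 1/2)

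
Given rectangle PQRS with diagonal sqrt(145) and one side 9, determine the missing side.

Using the Pythagorean theorem: d^2 = a^2 + b^2
b^2 = d^2 - a^2
b^2 = 145 - 81
b^2 = 64
b = sqrt(64) = 8

8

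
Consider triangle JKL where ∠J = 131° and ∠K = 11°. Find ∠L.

Let angle L = x. Then 131 + 11 + x = 180.
x = 180 - 142 = 38 degrees.

38 degrees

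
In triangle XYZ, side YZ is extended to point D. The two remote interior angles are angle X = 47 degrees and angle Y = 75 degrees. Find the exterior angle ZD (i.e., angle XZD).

The interior angle at Z is 180 - 47 - 75 = 58 degrees.
The exterior angle and interior angle at Z are supplementary:
Exterior angle = 180 - 58 = 122 degrees.

122 degrees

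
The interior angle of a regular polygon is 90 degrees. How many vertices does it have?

Each interior angle of a regular n-gon is (n - 2) * 180 / n.
Setting this equal to 90:
(n - 2) * 180 / n = 90
Each exterior angle = 180 - 90 = 90 degrees.
Since exterior angles sum to 360: n = 360 / 90 = 4.

4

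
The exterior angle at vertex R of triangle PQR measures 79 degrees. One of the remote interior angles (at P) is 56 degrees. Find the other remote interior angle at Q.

angle Q = 79 - 56 = 23 degrees (exterior angle theorem).

23 degrees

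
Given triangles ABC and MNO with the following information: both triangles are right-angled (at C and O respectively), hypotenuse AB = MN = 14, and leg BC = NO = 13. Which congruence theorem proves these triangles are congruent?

The given information matches HL: The hypotenuse and one leg of two right triangles are equal (Hypotenuse-Leg).

HL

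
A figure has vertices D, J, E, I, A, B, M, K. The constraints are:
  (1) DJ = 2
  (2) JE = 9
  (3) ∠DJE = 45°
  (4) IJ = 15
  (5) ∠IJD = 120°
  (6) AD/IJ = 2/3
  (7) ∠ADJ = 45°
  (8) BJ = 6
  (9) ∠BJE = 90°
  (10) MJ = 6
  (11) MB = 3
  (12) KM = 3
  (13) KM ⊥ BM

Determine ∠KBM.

Step 1: By the law of cosines on triangle BMK: BK² = 3² + 3² − 2·3·3·cos(90°) = 18, so BK = 3·√2.
Step 2: By the inverse law of cosines on triangle KBM: cos(∠KBM) = ((3·√2)² + 3² − 3²) / (2·3·√2·3) = 18/25.46 = 0.7071, so ∠KBM = 45°.

Therefore, the measure of angle ∠KBM = 45°.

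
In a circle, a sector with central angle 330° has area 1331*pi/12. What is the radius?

The sector covers 330°/360° = 11/12 of the full circle.
Full circle area = 1331*pi/12 / 11/12 = 121*pi.
Since full area = πr², we get r² = 121*pi/π = 121, so r = 11.

11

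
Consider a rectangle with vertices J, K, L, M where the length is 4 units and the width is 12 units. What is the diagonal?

d = sqrt(4^2 + 12^2) = sqrt(160) = 4*sqrt(10)

4*sqrt(10)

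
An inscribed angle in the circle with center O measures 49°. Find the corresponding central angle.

The inscribed angle theorem states that a central angle is always twice any inscribed angle that subtends the same arc.
Since the inscribed angle is 49°, the central angle = 2 × 49° = 98°.

98°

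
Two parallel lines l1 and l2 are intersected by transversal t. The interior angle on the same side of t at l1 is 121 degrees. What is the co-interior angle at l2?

Co-interior angles sum to 180: 180 - 121 = 59 degrees.

59 degrees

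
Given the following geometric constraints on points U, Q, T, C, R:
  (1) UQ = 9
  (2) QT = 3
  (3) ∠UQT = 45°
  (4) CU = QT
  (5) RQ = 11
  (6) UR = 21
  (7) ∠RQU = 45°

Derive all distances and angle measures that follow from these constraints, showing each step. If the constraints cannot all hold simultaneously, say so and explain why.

These constraints are not satisfiable: by the triangle inequality in triangle QUR, (1) UQ = 9 and (5) RQ = 11 force UR ≤ 9 + 11 = 20, but (6) says UR = 21. No planar figure meets all of them, so nothing further can be derived.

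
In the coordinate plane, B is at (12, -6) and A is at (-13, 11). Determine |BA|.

d = sqrt((-25)^2 + (17)^2) = sqrt(914)

sqrt(914)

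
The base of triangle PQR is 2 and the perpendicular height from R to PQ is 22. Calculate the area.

Area = (1/2) * base * height
Area = (1/2) * 2 * 22
Area = 22

22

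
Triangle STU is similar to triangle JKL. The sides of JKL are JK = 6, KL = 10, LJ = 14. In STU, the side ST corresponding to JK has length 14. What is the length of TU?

k = 14/6 = 7/3. TU = 7/3 * 10 = 70/3.

70/3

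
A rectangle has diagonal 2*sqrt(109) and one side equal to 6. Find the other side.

b = sqrt(d^2 - a^2) = sqrt(436 - 36) = sqrt(400) = 20

20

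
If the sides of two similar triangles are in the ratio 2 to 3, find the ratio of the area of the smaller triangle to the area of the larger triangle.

Area scales with the square of linear dimensions. If every length is multiplied by 2/3, then the area is multiplied by (2/3)^2 = 4/9.
The area ratio is 4:9.

4:9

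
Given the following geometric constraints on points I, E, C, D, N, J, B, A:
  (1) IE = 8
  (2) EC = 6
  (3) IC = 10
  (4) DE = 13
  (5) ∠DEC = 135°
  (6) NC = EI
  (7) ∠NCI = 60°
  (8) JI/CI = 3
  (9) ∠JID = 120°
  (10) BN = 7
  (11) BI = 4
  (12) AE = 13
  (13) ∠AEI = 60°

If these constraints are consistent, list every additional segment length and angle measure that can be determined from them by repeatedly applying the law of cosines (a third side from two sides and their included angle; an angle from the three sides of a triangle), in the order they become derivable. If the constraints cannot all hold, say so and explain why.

The constraints are consistent. Derivable facts, in order:
After 1 step:
- CD ≈ 17.76
- IA = √129
- IN = 2·√21
- ∠CEI = 90°
- ∠CIE = 36.87°
- ∠ECI = 53.13°
After 2 steps:
- ∠AIE = 82.41°
- ∠BIN = 45.93°
- ∠BNI = 24.24°
- ∠CDE = 13.82°
- ∠CIN = 49.11°
- ∠CNI = 70.89°
- ∠DCE = 31.18°
- ∠EAI = 37.59°
- ∠IBN = 109.83°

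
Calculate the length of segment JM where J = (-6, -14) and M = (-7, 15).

d = sqrt((-7 - -6)^2 + (15 - -14)^2)
d = sqrt(-1^2 + 29^2)
d = sqrt(1 + 841)
d = sqrt(842)

sqrt(842)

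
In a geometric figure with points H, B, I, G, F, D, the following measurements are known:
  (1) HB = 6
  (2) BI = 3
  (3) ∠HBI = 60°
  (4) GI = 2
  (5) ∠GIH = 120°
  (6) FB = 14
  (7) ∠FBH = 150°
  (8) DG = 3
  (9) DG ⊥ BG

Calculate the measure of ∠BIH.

Step 1: By the law of cosines on triangle IBH: IH² = 3² + 6² − 2·3·6·cos(60°) = 27, so IH = 3·√3.
Step 2: By the inverse law of cosines on triangle BIH: cos(∠BIH) = (3² + (3·√3)² − 6²) / (2·3·3·√3) = 0/31.18 = 0, so ∠BIH = 90°.

Therefore, the measure of angle ∠BIH = 90°.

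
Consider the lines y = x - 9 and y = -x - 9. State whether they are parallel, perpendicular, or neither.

Slope of line 1: m1 = 1
Slope of line 2: m2 = -1
m1 * m2 = -1, so perpendicular.

Perpendicular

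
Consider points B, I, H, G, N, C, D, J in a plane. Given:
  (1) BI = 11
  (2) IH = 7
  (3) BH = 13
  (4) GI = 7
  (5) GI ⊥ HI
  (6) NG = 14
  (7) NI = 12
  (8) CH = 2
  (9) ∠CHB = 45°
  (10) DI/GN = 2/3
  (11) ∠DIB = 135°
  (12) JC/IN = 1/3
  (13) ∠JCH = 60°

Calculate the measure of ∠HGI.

Step 1: By the law of cosines on triangle GIH: GH² = 7² + 7² − 2·7·7·cos(90°) = 98, so GH = 7·√2.
Step 2: By the inverse law of cosines on triangle HGI: cos(∠HGI) = ((7·√2)² + 7² − 7²) / (2·7·√2·7) = 98/138.59 = 0.7071, so ∠HGI = 45°.

Therefore, the measure of angle ∠HGI = 45°.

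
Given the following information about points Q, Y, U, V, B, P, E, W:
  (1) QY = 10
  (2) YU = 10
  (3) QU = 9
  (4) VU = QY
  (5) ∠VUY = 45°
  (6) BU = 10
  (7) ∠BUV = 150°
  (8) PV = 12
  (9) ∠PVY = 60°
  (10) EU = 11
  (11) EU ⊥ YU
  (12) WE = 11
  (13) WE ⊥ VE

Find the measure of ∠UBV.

From the given relations: VU = QY = 10.
Step 1: By the law of cosines on triangle BUV: BV² = 10² + 10² − 2·10·10·cos(150°) = 373.21, so BV ≈ 19.32.
Step 2: By the inverse law of cosines on triangle UBV: cos(∠UBV) = (10² + 19.32² − 10²) / (2·10·19.32) = 373.21/386.37 = 0.9659, so ∠UBV = 15°.

Therefore, the measure of angle ∠UBV = 15°.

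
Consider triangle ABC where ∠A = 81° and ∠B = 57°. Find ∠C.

By the triangle angle sum property, the three interior angles of any triangle add up to 180°.
We know angle A = 81° and angle B = 57°, so their sum is 138°.
Therefore angle C = 180° - 138° = 42°.

42 degrees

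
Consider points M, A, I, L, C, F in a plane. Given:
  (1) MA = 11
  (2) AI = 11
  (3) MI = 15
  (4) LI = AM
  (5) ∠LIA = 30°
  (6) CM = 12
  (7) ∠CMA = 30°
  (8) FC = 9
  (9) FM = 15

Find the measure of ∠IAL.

From the given relations: LI = AM = 11.
Step 1: By the law of cosines on triangle AIL: AL² = 11² + 11² − 2·11·11·cos(30°) = 32.42, so AL ≈ 5.69.
Step 2: By the inverse law of cosines on triangle IAL: cos(∠IAL) = (11² + 5.69² − 11²) / (2·11·5.69) = 32.42/125.27 = 0.2588, so ∠IAL = 75°.

Therefore, the measure of angle ∠IAL = 75°.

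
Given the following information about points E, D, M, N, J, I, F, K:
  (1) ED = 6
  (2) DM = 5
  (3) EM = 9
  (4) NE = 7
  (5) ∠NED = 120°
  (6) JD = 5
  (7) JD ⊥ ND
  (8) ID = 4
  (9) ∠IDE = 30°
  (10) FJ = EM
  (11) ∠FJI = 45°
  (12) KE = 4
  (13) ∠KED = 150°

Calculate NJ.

Step 1: By the law of cosines on triangle DEN: DN² = 6² + 7² − 2·6·7·cos(120°) = 127, so DN = √127.
Step 2: By the law of cosines on triangle NDJ: NJ² = √127² + 5² − 2·√127·5·cos(90°) = 152, so NJ = 2·√38.

Therefore, the length of NJ = 2·√38.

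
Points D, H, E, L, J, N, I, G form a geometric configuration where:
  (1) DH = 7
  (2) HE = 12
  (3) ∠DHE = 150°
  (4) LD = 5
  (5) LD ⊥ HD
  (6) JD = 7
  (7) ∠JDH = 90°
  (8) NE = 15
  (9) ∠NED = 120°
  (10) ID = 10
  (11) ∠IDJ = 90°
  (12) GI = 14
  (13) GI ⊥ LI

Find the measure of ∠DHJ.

Step 1: By the law of cosines on triangle HDJ: HJ² = 7² + 7² − 2·7·7·cos(90°) = 98, so HJ = 7·√2.
Step 2: By the inverse law of cosines on triangle DHJ: cos(∠DHJ) = (7² + (7·√2)² − 7²) / (2·7·7·√2) = 98/138.59 = 0.7071, so ∠DHJ = 45°.

Therefore, the measure of angle ∠DHJ = 45°.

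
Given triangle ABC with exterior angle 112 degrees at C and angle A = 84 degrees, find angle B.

By the exterior angle theorem: exterior angle = sum of remote interior angles.
112 = 84 + angle B
angle B = 112 - 84 = 28 degrees

28 degrees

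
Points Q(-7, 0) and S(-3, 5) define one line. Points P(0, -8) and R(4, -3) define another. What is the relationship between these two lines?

Slope of line 1: m1 = (5 - 0)/(-3 - -7) = 5/4 = 5/4
Slope of line 2: m2 = (-3 - -8)/(4 - 0) = 5/4 = 5/4
Two lines are parallel if and only if they have equal slopes (or both are vertical).
Here m1 = m2 = 5/4, confirming the lines are parallel.

Parallel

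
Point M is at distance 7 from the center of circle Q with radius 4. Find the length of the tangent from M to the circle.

Let T be the point of tangency. Then QT ⊥ MT (radius ⊥ tangent).
In right triangle QTM: QM² = QT² + MT²
7² = 4² + MT²
MT² = 33, MT = sqrt(33)

sqrt(33)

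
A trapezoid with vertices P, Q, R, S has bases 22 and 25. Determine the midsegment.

midsegment = (22 + 25) / 2 = 47 / 2 = 47/2

47/2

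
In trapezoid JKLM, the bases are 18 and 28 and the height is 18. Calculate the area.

Area = (18 + 28) * 18 / 2 = 828 / 2 = 414

414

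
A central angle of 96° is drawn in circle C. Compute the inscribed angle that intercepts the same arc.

Inscribed angle = 96° / 2 = 48° (inscribed angle theorem).

48°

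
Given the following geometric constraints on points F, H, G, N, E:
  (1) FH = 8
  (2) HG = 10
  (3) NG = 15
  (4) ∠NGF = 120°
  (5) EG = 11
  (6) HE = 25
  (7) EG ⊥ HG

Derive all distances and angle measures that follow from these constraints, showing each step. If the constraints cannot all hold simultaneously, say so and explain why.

These constraints are not satisfiable: by the triangle inequality in triangle GHE, (2) HG = 10 and (5) EG = 11 force HE ≤ 10 + 11 = 21, but (6) says HE = 25. No planar figure meets all of them, so nothing further can be derived.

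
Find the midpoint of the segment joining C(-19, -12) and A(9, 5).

M = ((x₁ + x₂)/2, (y₁ + y₂)/2)
= ((-19 + 9)/2, (-12 + 5)/2)
= (-10/2, -7/2) = (-5, -7/2)

(-5, -7/2)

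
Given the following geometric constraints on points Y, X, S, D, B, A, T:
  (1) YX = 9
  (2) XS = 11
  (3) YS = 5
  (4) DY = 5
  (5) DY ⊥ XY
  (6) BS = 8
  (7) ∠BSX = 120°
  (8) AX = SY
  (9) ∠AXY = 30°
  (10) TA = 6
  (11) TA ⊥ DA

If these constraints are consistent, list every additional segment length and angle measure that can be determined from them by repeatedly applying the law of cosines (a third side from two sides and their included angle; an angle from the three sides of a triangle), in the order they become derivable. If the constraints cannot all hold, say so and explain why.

The constraints are consistent. Derivable facts, in order:
After 1 step:
- XB ≈ 16.52
- XD = √106
- YA ≈ 5.3
- ∠SXY = 26.63°
- ∠SYX = 99.59°
- ∠XSY = 53.78°
After 2 steps:
- ∠AYX = 28.16°
- ∠BXS = 24.79°
- ∠DXY = 29.05°
- ∠SBX = 35.21°
- ∠XAY = 121.84°
- ∠XDY = 60.95°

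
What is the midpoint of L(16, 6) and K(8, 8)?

M = ((x₁ + x₂)/2, (y₁ + y₂)/2)
= ((16 + 8)/2, (6 + 8)/2)
= (24/2, 14/2) = (12, 7)

(12, 7)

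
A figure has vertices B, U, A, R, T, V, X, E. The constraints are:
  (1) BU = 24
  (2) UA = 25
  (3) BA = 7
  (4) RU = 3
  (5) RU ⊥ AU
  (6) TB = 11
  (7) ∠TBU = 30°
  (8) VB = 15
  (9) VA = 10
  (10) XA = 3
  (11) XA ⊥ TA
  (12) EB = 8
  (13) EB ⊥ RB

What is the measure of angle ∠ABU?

Step 1: By the inverse law of cosines on triangle ABU: cos(∠ABU) = (7² + 24² − 25²) / (2·7·24) = 0/336 = 0, so ∠ABU = 90°.

Therefore, the measure of angle ∠ABU = 90°.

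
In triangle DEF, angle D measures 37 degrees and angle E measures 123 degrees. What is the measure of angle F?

By the triangle angle sum property, the three interior angles of any triangle add up to 180°.
We know angle D = 37° and angle E = 123°, so their sum is 160°.
Therefore angle F = 180° - 160° = 20°.

20 degrees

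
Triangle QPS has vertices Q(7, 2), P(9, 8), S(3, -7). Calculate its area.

Shoelace: Area = (1/2)|7(8--7) + 9(-7-2) + 3(2-8)| = (1/2)(6) = 3

3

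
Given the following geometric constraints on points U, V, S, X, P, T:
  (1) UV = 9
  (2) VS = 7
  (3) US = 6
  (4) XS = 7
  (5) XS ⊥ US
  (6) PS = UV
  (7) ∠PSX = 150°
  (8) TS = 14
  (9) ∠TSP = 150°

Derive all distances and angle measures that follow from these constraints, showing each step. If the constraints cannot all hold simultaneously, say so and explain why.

The constraints are consistent.

From the given relations:
  PS = UV = 9

Step 1: From US = 6, SX = 7, and ∠USX = 90°, by the law of cosines:
  UX² = US² + SX² - 2·US·SX·cos(90°) = 36 + 49 - 0 = 85
  UX = √85

Step 2: From XS = 7, SP = 9, and ∠XSP = 150°, by the law of cosines:
  XP² = XS² + SP² - 2·XS·SP·cos(150°) = 49 + 81 + 109.1 = 239.1
  XP ≈ 15.46

Step 3: From PS = 9, ST = 14, and ∠PST = 150°, by the law of cosines:
  PT² = PS² + ST² - 2·PS·ST·cos(150°) = 81 + 196 + 218.2 = 495.2
  PT ≈ 22.25

Step 4: From US = 6, UV = 9, SV = 7, by the inverse law of cosines:
  cos(∠SUV) = (US² + UV² - SV²) / (2·US·UV)
  ∠SUV = 50.98°

Step 5: From VS = 7, VU = 9, SU = 6, by the inverse law of cosines:
  cos(∠SVU) = (VS² + VU² - SU²) / (2·VS·VU)
  ∠SVU = 41.75°

Step 6: From SU = 6, SV = 7, UV = 9, by the inverse law of cosines:
  cos(∠USV) = (SU² + SV² - UV²) / (2·SU·SV)
  ∠USV = 87.27°

Step 7: From US = 6, UX = √85, SX = 7, by the inverse law of cosines:
  cos(∠SUX) = (US² + UX² - SX²) / (2·US·UX)
  ∠SUX = 49.4°

Step 8: From XP = 15.46, XS = 7, PS = 9, by the inverse law of cosines:
  cos(∠PXS) = (XP² + XS² - PS²) / (2·XP·XS)
  ∠PXS = 16.92°

Step 9: From XS = 7, XU = √85, SU = 6, by the inverse law of cosines:
  cos(∠SXU) = (XS² + XU² - SU²) / (2·XS·XU)
  ∠SXU = 40.6°

Step 10: From PS = 9, PT = 22.25, ST = 14, by the inverse law of cosines:
  cos(∠SPT) = (PS² + PT² - ST²) / (2·PS·PT)
  ∠SPT = 18.33°

Step 11: From PS = 9, PX = 15.46, SX = 7, by the inverse law of cosines:
  cos(∠SPX) = (PS² + PX² - SX²) / (2·PS·PX)
  ∠SPX = 13.08°

Step 12: From TP = 22.25, TS = 14, PS = 9, by the inverse law of cosines:
  cos(∠PTS) = (TP² + TS² - PS²) / (2·TP·TS)
  ∠PTS = 11.67°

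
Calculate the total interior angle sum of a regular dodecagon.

The sum of interior angles of an n-sided polygon is (n - 2) * 180.
For n = 12: (12 - 2) * 180 = 10 * 180 = 1800 degrees.

1800 degrees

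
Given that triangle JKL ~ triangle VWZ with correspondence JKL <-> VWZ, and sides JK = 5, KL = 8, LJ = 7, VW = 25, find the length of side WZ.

Since the triangles are similar, the ratio of corresponding sides is constant.
Scale factor k = VW / JK = 25 / 5 = 5
WZ = k * KL = 5 * 8 = 40

40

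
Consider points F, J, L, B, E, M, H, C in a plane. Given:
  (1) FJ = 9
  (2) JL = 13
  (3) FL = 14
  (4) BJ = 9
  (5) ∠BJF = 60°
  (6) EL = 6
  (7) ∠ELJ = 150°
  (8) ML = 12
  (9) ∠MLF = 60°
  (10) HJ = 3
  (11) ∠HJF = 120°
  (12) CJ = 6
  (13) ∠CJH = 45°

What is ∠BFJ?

Step 1: By the law of cosines on triangle FJB: FB² = 9² + 9² − 2·9·9·cos(60°) = 81, so FB = 9.
Step 2: By the inverse law of cosines on triangle BFJ: cos(∠BFJ) = (9² + 9² − 9²) / (2·9·9) = 81/162 = 0.5, so ∠BFJ = 60°.

Therefore, the measure of angle ∠BFJ = 60°.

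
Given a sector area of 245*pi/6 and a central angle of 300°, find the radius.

r² = 360 × 245*pi/6 / (π × 300) = 49, so r = 7.

7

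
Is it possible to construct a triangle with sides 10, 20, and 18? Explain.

For three segments to close into a triangle, no single side can be as long as the other two combined.
The longest side is 20, and 10 + 18 = 28 > 20.
A triangle can be formed.

Yes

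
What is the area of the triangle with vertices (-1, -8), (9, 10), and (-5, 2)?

Using the Shoelace formula for a triangle:
Area = (1/2)|x0(y1 - y2) + x1(y2 - y0) + x2(y0 - y1)|
Area = (1/2)|-1(10 - 2) + 9(2 - -8) + -5(-8 - 10)|
Area = (1/2)|-8 + 90 + 90|
Area = (1/2)|172|
Area = (1/2)(172)
Area = 86

86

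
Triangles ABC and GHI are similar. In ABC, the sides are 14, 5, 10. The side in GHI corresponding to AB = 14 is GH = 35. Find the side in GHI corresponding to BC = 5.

Similar triangles have proportional sides. Setting up the proportion:
GH / AB = HI / BC
35 / 14 = HI / 5
HI = 5 * 35 / 14 = 25/2.

25/2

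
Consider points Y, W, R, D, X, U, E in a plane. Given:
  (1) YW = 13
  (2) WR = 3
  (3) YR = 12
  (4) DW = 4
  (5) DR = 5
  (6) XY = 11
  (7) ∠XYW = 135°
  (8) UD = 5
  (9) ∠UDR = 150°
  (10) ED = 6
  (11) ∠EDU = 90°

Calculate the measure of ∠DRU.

Step 1: By the law of cosines on triangle RDU: RU² = 5² + 5² − 2·5·5·cos(150°) = 93.3, so RU ≈ 9.66.
Step 2: By the inverse law of cosines on triangle DRU: cos(∠DRU) = (5² + 9.66² − 5²) / (2·5·9.66) = 93.3/96.59 = 0.9659, so ∠DRU = 15°.

Therefore, the measure of angle ∠DRU = 15°.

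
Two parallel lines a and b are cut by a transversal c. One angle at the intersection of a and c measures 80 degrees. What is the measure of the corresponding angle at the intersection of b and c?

Corresponding angles are equal: 80 degrees.

80 degrees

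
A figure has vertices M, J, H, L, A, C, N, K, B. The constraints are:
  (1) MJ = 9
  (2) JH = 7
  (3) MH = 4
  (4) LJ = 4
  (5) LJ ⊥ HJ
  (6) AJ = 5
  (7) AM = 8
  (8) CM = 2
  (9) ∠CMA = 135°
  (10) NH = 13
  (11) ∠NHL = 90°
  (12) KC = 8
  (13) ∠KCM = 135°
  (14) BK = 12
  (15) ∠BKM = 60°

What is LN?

Step 1: By the law of cosines on triangle LJH: LH² = 4² + 7² − 2·4·7·cos(90°) = 65, so LH = √65.
Step 2: By the law of cosines on triangle LHN: LN² = √65² + 13² − 2·√65·13·cos(90°) = 234, so LN = 3·√26.

Therefore, the length of LN = 3·√26.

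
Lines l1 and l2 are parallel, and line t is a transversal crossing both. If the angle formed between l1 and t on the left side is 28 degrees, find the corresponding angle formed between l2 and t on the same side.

Corresponding angles formed by parallel lines and a transversal are equal.
The given angle is 28 degrees.
The corresponding angle = 28 degrees.

28 degrees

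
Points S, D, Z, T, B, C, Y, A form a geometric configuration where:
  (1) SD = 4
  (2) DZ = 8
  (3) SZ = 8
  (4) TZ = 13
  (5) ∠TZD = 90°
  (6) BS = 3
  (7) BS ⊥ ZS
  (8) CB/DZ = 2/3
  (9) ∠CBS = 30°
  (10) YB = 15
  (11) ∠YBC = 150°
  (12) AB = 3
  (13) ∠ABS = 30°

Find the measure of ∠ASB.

Step 1: By the law of cosines on triangle SBA: SA² = 3² + 3² − 2·3·3·cos(30°) = 2.41, so SA ≈ 1.55.
Step 2: By the inverse law of cosines on triangle ASB: cos(∠ASB) = (1.55² + 3² − 3²) / (2·1.55·3) = 2.41/9.32 = 0.2588, so ∠ASB = 75°.

Therefore, the measure of angle ∠ASB = 75°.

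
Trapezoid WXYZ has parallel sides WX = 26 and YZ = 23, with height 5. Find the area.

Area of a trapezoid = (base1 + base2) * height / 2
Area = (26 + 23) * 5 / 2
Area = 49 * 5 / 2
Area = 245 / 2
Area = 245/2

245/2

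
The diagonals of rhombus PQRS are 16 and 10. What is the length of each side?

The diagonals of a rhombus bisect each other at right angles.
Half-diagonals: 16/2 = 8 and 10/2 = 5
side = sqrt(8^2 + 5^2)
side = sqrt(64 + 25)
side = sqrt(89)

sqrt(89)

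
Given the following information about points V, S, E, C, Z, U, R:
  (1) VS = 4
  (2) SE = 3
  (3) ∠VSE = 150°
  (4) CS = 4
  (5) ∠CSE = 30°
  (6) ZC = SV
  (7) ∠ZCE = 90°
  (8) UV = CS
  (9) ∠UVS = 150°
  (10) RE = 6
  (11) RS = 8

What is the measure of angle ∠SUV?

From the given relations: UV = CS = 4.
Step 1: By the law of cosines on triangle UVS: US² = 4² + 4² − 2·4·4·cos(150°) = 59.71, so US ≈ 7.73.
Step 2: By the inverse law of cosines on triangle SUV: cos(∠SUV) = (7.73² + 4² − 4²) / (2·7.73·4) = 59.71/61.82 = 0.9659, so ∠SUV = 15°.

Therefore, the measure of angle ∠SUV = 15°.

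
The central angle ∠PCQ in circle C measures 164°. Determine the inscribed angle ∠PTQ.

An inscribed angle intercepts an arc from a point on the circle, while the central angle intercepts the same arc from the center.
The inscribed angle is always half the central angle: 164° / 2 = 82°.

82°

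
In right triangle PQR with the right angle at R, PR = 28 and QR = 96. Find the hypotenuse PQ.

In a right triangle, the square of the hypotenuse equals the sum of the squares of the two legs.
The legs are 28 and 96, so the hypotenuse = sqrt(784 + 9216) = sqrt(10000) = 100.

100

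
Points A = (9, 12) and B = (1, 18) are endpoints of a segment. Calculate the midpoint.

M = ((x₁ + x₂)/2, (y₁ + y₂)/2)
= ((9 + 1)/2, (12 + 18)/2)
= (10/2, 30/2) = (5, 15)

(5, 15)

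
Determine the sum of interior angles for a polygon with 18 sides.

The sum of interior angles of an n-sided polygon is (n - 2) * 180.
For n = 18: (18 - 2) * 180 = 16 * 180 = 2880 degrees.

2880 degrees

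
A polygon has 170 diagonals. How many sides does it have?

Using d = n(n - 3)/2, we solve 170 = n(n - 3)/2.
So n(n - 3) = 340.
Testing n = 20: 20 * 17 = 340 = 340. Correct.
The polygon has 20 sides.

20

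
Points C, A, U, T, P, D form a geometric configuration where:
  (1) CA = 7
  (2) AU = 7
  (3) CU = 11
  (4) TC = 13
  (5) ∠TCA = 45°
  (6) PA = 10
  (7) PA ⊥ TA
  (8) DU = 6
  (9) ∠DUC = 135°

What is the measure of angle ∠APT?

Step 1: By the law of cosines on triangle ACT: AT² = 7² + 13² − 2·7·13·cos(45°) = 89.31, so AT ≈ 9.45.
Step 2: By the law of cosines on triangle PAT: PT² = 10² + 9.45² − 2·10·9.45·cos(90°) = 189.31, so PT ≈ 13.76.
Step 3: By the inverse law of cosines on triangle APT: cos(∠APT) = (10² + 13.76² − 9.45²) / (2·10·13.76) = 200/275.18 = 0.7268, so ∠APT = 43.38°.

Therefore, the measure of angle ∠APT = 43.38°.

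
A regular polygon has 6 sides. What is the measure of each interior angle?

Each interior angle of a regular n-gon is (n - 2) * 180 / n.
For n = 6: (6 - 2) * 180 / 6 = 720/6 = 120 degrees.

120 degrees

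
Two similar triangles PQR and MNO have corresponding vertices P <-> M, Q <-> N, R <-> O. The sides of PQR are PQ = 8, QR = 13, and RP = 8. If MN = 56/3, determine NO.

k = 56/3/8 = 7/3. NO = 7/3 * 13 = 91/3.

91/3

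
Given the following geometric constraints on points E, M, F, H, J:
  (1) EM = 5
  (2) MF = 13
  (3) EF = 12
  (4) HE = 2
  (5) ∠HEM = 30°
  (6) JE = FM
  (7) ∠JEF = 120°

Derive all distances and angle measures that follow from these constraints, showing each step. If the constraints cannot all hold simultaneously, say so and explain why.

The constraints are consistent.

From the given relations:
  JE = FM = 13

Step 1: From ME = 5, EH = 2, and ∠MEH = 30°, by the law of cosines:
  MH² = ME² + EH² - 2·ME·EH·cos(30°) = 25 + 4 - 17.32 = 11.68
  MH ≈ 3.42

Step 2: From FE = 12, EJ = 13, and ∠FEJ = 120°, by the law of cosines:
  FJ² = FE² + EJ² - 2·FE·EJ·cos(120°) = 144 + 169 + 156 = 469
  FJ ≈ 21.66

Step 3: From EF = 12, EM = 5, FM = 13, by the inverse law of cosines:
  cos(∠FEM) = (EF² + EM² - FM²) / (2·EF·EM)
  ∠FEM = 90°

Step 4: From ME = 5, MF = 13, EF = 12, by the inverse law of cosines:
  cos(∠EMF) = (ME² + MF² - EF²) / (2·ME·MF)
  ∠EMF = 67.38°

Step 5: From FE = 12, FM = 13, EM = 5, by the inverse law of cosines:
  cos(∠EFM) = (FE² + FM² - EM²) / (2·FE·FM)
  ∠EFM = 22.62°

Step 6: From ME = 5, MH = 3.42, EH = 2, by the inverse law of cosines:
  cos(∠EMH) = (ME² + MH² - EH²) / (2·ME·MH)
  ∠EMH = 17.01°

Step 7: From FE = 12, FJ = 21.66, EJ = 13, by the inverse law of cosines:
  cos(∠EFJ) = (FE² + FJ² - EJ²) / (2·FE·FJ)
  ∠EFJ = 31.32°

Step 8: From HE = 2, HM = 3.42, EM = 5, by the inverse law of cosines:
  cos(∠EHM) = (HE² + HM² - EM²) / (2·HE·HM)
  ∠EHM = 132.99°

Step 9: From JE = 13, JF = 21.66, EF = 12, by the inverse law of cosines:
  cos(∠EJF) = (JE² + JF² - EF²) / (2·JE·JF)
  ∠EJF = 28.68°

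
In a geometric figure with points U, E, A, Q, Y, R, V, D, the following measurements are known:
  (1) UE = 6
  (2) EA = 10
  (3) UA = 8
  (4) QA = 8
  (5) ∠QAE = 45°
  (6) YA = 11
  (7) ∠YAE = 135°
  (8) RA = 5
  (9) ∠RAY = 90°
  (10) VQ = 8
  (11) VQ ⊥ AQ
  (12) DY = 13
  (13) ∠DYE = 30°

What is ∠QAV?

Step 1: By the law of cosines on triangle AQV: AV² = 8² + 8² − 2·8·8·cos(90°) = 128, so AV = 8·√2.
Step 2: By the inverse law of cosines on triangle QAV: cos(∠QAV) = (8² + (8·√2)² − 8²) / (2·8·8·√2) = 128/181.02 = 0.7071, so ∠QAV = 45°.

Therefore, the measure of angle ∠QAV = 45°.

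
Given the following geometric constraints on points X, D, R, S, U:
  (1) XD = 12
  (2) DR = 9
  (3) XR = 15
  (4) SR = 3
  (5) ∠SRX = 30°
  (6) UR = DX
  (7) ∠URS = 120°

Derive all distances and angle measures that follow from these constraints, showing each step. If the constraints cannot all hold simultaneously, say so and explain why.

The constraints are consistent.

From the given relations:
  UR = DX = 12

Step 1: From XR = 15, RS = 3, and ∠XRS = 30°, by the law of cosines:
  XS² = XR² + RS² - 2·XR·RS·cos(30°) = 225 + 9 - 77.94 = 156.1
  XS ≈ 12.49

Step 2: From SR = 3, RU = 12, and ∠SRU = 120°, by the law of cosines:
  SU² = SR² + RU² - 2·SR·RU·cos(120°) = 9 + 144 + 36 = 189
  SU = 3·√21

Step 3: From XD = 12, XR = 15, DR = 9, by the inverse law of cosines:
  cos(∠DXR) = (XD² + XR² - DR²) / (2·XD·XR)
  ∠DXR = 36.87°

Step 4: From DR = 9, DX = 12, RX = 15, by the inverse law of cosines:
  cos(∠RDX) = (DR² + DX² - RX²) / (2·DR·DX)
  ∠RDX = 90°

Step 5: From RD = 9, RX = 15, DX = 12, by the inverse law of cosines:
  cos(∠DRX) = (RD² + RX² - DX²) / (2·RD·RX)
  ∠DRX = 53.13°

Step 6: From XR = 15, XS = 12.49, RS = 3, by the inverse law of cosines:
  cos(∠RXS) = (XR² + XS² - RS²) / (2·XR·XS)
  ∠RXS = 6.9°

Step 7: From SR = 3, SU = 3·√21, RU = 12, by the inverse law of cosines:
  cos(∠RSU) = (SR² + SU² - RU²) / (2·SR·SU)
  ∠RSU = 49.11°

Step 8: From SR = 3, SX = 12.49, RX = 15, by the inverse law of cosines:
  cos(∠RSX) = (SR² + SX² - RX²) / (2·SR·SX)
  ∠RSX = 143.1°

Step 9: From UR = 12, US = 3·√21, RS = 3, by the inverse law of cosines:
  cos(∠RUS) = (UR² + US² - RS²) / (2·UR·US)
  ∠RUS = 10.89°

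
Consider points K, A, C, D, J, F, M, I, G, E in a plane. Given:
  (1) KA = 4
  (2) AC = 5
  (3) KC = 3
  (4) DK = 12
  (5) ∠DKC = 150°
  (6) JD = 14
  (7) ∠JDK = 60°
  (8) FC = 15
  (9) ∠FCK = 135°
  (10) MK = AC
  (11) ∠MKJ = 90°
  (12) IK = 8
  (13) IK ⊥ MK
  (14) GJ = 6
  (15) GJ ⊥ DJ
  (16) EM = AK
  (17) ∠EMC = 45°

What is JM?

From the given relations: MK = AC = 5.
Step 1: By the law of cosines on triangle JDK: JK² = 14² + 12² − 2·14·12·cos(60°) = 172, so JK = 2·√43.
Step 2: By the law of cosines on triangle JKM: JM² = (2·√43)² + 5² − 2·2·√43·5·cos(90°) = 197, so JM = √197.

Therefore, the length of JM = √197.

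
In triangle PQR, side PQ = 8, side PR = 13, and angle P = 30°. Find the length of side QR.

When two sides and the included angle are known, the law of cosines gives the third side.
c^2 = a^2 + b^2 - 2ab cos(C) generalizes the Pythagorean theorem to non-right triangles.
Here: QR^2 = 64 + 169 - 208*(sqrt(3)/2) = 233 - 104*sqrt(3)
QR = sqrt(233 - 104*sqrt(3))

sqrt(233 - 104*sqrt(3))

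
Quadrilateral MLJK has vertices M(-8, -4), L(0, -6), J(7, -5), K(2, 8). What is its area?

Using the Shoelace formula for a quadrilateral (vertices in order):
Area = (1/2)|sum of (x_i * y_(i+1) - x_(i+1) * y_i)|
Terms: (-8*-6 - 0*-4) = 48, (0*-5 - 7*-6) = 42, (7*8 - 2*-5) = 66, (2*-4 - -8*8) = 56
Sum = 212
Area = (1/2)(212) = 106

106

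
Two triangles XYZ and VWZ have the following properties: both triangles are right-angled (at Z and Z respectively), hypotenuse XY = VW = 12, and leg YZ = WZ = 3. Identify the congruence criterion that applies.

The given information provides:
both triangles are right-angled (at Z and Z respectively), hypotenuse XY = VW = 12, and leg YZ = WZ = 3
This matches the HL congruence theorem.
The hypotenuse and one leg of two right triangles are equal (Hypotenuse-Leg).

HL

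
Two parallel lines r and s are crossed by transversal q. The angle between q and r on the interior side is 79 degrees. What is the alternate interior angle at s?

Alternate interior angles are equal: 79 degrees.

79 degrees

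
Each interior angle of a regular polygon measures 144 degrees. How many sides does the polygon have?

The exterior angle is the supplement of the interior angle: 180 - 144 = 36 degrees.
Since the exterior angles of any convex polygon sum to 360 degrees, the number of sides is 360 / 36 = 10.

10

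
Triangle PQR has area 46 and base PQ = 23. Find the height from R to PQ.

Rearranging the area formula Area = (1/2) * base * height:
height = 2 * Area / base = 2 * 46 / 23 = 4.

4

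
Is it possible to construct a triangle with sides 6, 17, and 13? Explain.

Check all three triangle inequalities:
6 + 17 = 23 > 13 ✓
6 + 13 = 19 > 17 ✓
17 + 13 = 30 > 6 ✓
All conditions hold, so these sides form a valid triangle.

Yes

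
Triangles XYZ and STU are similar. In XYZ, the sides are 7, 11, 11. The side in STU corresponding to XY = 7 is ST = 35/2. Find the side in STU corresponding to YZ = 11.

Since the triangles are similar, the ratio of corresponding sides is constant.
Scale factor k = ST / XY = 35/2 / 7 = 5/2
TU = k * YZ = 5/2 * 11 = 55/2

55/2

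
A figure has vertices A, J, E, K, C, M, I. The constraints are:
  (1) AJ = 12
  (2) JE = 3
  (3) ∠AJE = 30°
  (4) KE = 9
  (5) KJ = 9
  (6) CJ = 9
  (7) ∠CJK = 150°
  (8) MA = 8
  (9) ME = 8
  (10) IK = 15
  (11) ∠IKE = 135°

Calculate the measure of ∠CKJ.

Step 1: By the law of cosines on triangle KJC: KC² = 9² + 9² − 2·9·9·cos(150°) = 302.3, so KC ≈ 17.39.
Step 2: By the inverse law of cosines on triangle CKJ: cos(∠CKJ) = (17.39² + 9² − 9²) / (2·17.39·9) = 302.3/312.96 = 0.9659, so ∠CKJ = 15°.

Therefore, the measure of angle ∠CKJ = 15°.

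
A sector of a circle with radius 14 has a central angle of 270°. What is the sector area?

Sector area = πr² × θ/360
= π × 14² × 3/4
= π × 196 × 3/4
= 147*pi

147*pi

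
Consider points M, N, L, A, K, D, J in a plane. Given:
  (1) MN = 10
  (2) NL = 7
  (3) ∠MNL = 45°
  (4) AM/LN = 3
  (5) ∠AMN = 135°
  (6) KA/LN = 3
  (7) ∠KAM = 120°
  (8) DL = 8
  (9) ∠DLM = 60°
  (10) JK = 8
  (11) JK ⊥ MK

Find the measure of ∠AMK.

From the given relations: AM = 3·LN = 3·7 = 21; KA = 3·LN = 3·7 = 21.
Step 1: By the law of cosines on triangle MAK: MK² = 21² + 21² − 2·21·21·cos(120°) = 1323, so MK ≈ 36.37.
Step 2: By the inverse law of cosines on triangle AMK: cos(∠AMK) = (21² + 36.37² − 21²) / (2·21·36.37) = 1323/1527.67 = 0.866, so ∠AMK = 30°.

Therefore, the measure of angle ∠AMK = 30°.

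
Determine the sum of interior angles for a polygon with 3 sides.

The sum of interior angles of an n-sided polygon is (n - 2) * 180.
For n = 3: (3 - 2) * 180 = 1 * 180 = 180 degrees.

180 degrees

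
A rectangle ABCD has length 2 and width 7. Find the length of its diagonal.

d = sqrt(2^2 + 7^2) = sqrt(53)

sqrt(53)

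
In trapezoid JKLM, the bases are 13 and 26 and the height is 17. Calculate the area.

Area = (13 + 26) * 17 / 2 = 663 / 2 = 663/2

663/2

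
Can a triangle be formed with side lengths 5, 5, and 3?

Sort the sides: 3, 5, 5.
It suffices to check that the sum of the two smallest exceeds the largest:
3 + 5 = 8 > 5. ✓
Yes, a valid triangle can be formed.

Yes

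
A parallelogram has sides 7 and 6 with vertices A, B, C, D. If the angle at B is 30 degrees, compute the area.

The area of a parallelogram equals the product of two adjacent sides times the sine of the included angle.
This is because the height equals 6 * sin(30°) = 3.
Area = 7 * 3 = 21

21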